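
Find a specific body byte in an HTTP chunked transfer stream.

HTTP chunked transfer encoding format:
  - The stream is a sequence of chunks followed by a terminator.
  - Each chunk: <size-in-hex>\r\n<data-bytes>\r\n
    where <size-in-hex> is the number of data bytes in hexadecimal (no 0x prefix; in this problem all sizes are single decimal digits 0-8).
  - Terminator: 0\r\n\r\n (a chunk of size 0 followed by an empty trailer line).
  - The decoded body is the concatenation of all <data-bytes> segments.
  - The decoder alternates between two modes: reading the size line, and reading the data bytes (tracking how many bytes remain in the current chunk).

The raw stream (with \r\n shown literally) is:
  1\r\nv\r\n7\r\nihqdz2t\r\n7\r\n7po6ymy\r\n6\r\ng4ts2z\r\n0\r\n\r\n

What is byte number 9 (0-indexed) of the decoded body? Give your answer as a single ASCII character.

Answer: p

Derivation:
Chunk 1: stream[0..1]='1' size=0x1=1, data at stream[3..4]='v' -> body[0..1], body so far='v'
Chunk 2: stream[6..7]='7' size=0x7=7, data at stream[9..16]='ihqdz2t' -> body[1..8], body so far='vihqdz2t'
Chunk 3: stream[18..19]='7' size=0x7=7, data at stream[21..28]='7po6ymy' -> body[8..15], body so far='vihqdz2t7po6ymy'
Chunk 4: stream[30..31]='6' size=0x6=6, data at stream[33..39]='g4ts2z' -> body[15..21], body so far='vihqdz2t7po6ymyg4ts2z'
Chunk 5: stream[41..42]='0' size=0 (terminator). Final body='vihqdz2t7po6ymyg4ts2z' (21 bytes)
Body byte 9 = 'p'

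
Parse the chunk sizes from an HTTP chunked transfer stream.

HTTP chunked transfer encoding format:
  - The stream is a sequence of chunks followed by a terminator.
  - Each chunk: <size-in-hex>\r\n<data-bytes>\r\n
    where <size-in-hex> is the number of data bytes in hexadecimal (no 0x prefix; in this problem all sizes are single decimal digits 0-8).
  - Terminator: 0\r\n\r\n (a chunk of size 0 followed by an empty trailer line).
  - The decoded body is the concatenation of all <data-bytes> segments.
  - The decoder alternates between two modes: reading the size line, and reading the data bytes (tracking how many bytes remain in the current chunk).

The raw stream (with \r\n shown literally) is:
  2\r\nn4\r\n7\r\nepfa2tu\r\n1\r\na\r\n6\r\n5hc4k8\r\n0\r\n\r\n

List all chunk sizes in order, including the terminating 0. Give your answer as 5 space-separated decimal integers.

Chunk 1: stream[0..1]='2' size=0x2=2, data at stream[3..5]='n4' -> body[0..2], body so far='n4'
Chunk 2: stream[7..8]='7' size=0x7=7, data at stream[10..17]='epfa2tu' -> body[2..9], body so far='n4epfa2tu'
Chunk 3: stream[19..20]='1' size=0x1=1, data at stream[22..23]='a' -> body[9..10], body so far='n4epfa2tua'
Chunk 4: stream[25..26]='6' size=0x6=6, data at stream[28..34]='5hc4k8' -> body[10..16], body so far='n4epfa2tua5hc4k8'
Chunk 5: stream[36..37]='0' size=0 (terminator). Final body='n4epfa2tua5hc4k8' (16 bytes)

Answer: 2 7 1 6 0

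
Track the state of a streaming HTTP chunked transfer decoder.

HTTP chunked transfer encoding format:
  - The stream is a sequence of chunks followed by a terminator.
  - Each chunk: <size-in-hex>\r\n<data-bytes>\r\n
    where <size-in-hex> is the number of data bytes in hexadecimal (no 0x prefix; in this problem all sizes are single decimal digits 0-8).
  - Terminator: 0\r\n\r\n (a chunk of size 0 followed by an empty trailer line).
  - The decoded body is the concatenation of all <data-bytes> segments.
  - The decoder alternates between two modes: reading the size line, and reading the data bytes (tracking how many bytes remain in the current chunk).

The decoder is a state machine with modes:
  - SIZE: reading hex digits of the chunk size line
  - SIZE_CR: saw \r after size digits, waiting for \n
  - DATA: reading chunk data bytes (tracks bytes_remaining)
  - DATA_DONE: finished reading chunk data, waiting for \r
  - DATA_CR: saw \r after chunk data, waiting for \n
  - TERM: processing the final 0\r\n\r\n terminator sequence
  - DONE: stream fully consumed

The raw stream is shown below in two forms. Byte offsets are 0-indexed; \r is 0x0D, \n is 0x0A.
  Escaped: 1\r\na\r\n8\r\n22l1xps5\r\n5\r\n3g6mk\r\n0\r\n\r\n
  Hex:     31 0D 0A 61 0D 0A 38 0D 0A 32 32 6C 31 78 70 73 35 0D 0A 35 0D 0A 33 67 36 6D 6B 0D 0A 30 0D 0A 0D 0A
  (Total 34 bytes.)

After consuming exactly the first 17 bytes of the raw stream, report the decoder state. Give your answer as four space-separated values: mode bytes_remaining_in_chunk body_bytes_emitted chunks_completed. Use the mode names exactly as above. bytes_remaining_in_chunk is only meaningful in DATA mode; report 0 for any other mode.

Byte 0 = '1': mode=SIZE remaining=0 emitted=0 chunks_done=0
Byte 1 = 0x0D: mode=SIZE_CR remaining=0 emitted=0 chunks_done=0
Byte 2 = 0x0A: mode=DATA remaining=1 emitted=0 chunks_done=0
Byte 3 = 'a': mode=DATA_DONE remaining=0 emitted=1 chunks_done=0
Byte 4 = 0x0D: mode=DATA_CR remaining=0 emitted=1 chunks_done=0
Byte 5 = 0x0A: mode=SIZE remaining=0 emitted=1 chunks_done=1
Byte 6 = '8': mode=SIZE remaining=0 emitted=1 chunks_done=1
Byte 7 = 0x0D: mode=SIZE_CR remaining=0 emitted=1 chunks_done=1
Byte 8 = 0x0A: mode=DATA remaining=8 emitted=1 chunks_done=1
Byte 9 = '2': mode=DATA remaining=7 emitted=2 chunks_done=1
Byte 10 = '2': mode=DATA remaining=6 emitted=3 chunks_done=1
Byte 11 = 'l': mode=DATA remaining=5 emitted=4 chunks_done=1
Byte 12 = '1': mode=DATA remaining=4 emitted=5 chunks_done=1
Byte 13 = 'x': mode=DATA remaining=3 emitted=6 chunks_done=1
Byte 14 = 'p': mode=DATA remaining=2 emitted=7 chunks_done=1
Byte 15 = 's': mode=DATA remaining=1 emitted=8 chunks_done=1
Byte 16 = '5': mode=DATA_DONE remaining=0 emitted=9 chunks_done=1

Answer: DATA_DONE 0 9 1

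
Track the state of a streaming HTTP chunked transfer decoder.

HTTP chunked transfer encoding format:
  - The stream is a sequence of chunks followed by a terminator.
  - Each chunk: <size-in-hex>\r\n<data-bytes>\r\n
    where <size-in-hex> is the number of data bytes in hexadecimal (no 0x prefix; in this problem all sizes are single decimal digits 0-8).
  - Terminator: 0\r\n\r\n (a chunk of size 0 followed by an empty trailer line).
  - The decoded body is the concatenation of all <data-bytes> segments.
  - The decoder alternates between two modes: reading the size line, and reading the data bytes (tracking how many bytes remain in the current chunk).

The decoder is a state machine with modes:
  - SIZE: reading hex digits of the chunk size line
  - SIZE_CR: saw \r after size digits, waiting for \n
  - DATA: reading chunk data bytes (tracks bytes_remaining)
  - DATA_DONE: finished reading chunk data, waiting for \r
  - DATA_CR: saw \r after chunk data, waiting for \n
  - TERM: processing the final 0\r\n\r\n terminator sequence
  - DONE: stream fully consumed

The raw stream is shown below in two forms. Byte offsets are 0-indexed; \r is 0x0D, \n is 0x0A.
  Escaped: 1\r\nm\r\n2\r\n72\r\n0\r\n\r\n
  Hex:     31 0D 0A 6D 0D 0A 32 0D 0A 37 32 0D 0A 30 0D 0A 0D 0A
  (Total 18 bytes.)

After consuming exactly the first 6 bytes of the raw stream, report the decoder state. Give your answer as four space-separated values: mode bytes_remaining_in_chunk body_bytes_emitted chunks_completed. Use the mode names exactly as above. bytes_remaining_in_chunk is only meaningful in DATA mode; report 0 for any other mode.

Answer: SIZE 0 1 1

Derivation:
Byte 0 = '1': mode=SIZE remaining=0 emitted=0 chunks_done=0
Byte 1 = 0x0D: mode=SIZE_CR remaining=0 emitted=0 chunks_done=0
Byte 2 = 0x0A: mode=DATA remaining=1 emitted=0 chunks_done=0
Byte 3 = 'm': mode=DATA_DONE remaining=0 emitted=1 chunks_done=0
Byte 4 = 0x0D: mode=DATA_CR remaining=0 emitted=1 chunks_done=0
Byte 5 = 0x0A: mode=SIZE remaining=0 emitted=1 chunks_done=1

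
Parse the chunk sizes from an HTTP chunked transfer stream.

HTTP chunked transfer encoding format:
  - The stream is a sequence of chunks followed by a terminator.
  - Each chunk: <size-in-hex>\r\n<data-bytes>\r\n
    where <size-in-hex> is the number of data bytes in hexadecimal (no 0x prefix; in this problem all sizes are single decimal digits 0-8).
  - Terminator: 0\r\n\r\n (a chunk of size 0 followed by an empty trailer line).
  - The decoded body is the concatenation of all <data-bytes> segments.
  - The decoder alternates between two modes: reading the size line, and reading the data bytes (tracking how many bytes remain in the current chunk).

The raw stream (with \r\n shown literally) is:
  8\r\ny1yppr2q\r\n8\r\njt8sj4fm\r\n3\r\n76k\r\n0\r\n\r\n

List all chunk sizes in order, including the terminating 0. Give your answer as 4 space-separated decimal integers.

Answer: 8 8 3 0

Derivation:
Chunk 1: stream[0..1]='8' size=0x8=8, data at stream[3..11]='y1yppr2q' -> body[0..8], body so far='y1yppr2q'
Chunk 2: stream[13..14]='8' size=0x8=8, data at stream[16..24]='jt8sj4fm' -> body[8..16], body so far='y1yppr2qjt8sj4fm'
Chunk 3: stream[26..27]='3' size=0x3=3, data at stream[29..32]='76k' -> body[16..19], body so far='y1yppr2qjt8sj4fm76k'
Chunk 4: stream[34..35]='0' size=0 (terminator). Final body='y1yppr2qjt8sj4fm76k' (19 bytes)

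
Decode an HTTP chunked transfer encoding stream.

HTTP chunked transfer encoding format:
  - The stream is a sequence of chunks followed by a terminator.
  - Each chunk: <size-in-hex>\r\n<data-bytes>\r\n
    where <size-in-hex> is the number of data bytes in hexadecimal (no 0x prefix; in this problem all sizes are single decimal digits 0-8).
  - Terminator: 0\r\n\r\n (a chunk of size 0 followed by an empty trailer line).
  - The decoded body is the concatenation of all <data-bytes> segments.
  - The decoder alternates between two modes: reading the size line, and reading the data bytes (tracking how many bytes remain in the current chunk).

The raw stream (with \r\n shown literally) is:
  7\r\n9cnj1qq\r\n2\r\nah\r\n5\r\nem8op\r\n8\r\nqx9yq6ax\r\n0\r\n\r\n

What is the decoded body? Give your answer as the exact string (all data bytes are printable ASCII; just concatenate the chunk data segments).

Chunk 1: stream[0..1]='7' size=0x7=7, data at stream[3..10]='9cnj1qq' -> body[0..7], body so far='9cnj1qq'
Chunk 2: stream[12..13]='2' size=0x2=2, data at stream[15..17]='ah' -> body[7..9], body so far='9cnj1qqah'
Chunk 3: stream[19..20]='5' size=0x5=5, data at stream[22..27]='em8op' -> body[9..14], body so far='9cnj1qqahem8op'
Chunk 4: stream[29..30]='8' size=0x8=8, data at stream[32..40]='qx9yq6ax' -> body[14..22], body so far='9cnj1qqahem8opqx9yq6ax'
Chunk 5: stream[42..43]='0' size=0 (terminator). Final body='9cnj1qqahem8opqx9yq6ax' (22 bytes)

Answer: 9cnj1qqahem8opqx9yq6ax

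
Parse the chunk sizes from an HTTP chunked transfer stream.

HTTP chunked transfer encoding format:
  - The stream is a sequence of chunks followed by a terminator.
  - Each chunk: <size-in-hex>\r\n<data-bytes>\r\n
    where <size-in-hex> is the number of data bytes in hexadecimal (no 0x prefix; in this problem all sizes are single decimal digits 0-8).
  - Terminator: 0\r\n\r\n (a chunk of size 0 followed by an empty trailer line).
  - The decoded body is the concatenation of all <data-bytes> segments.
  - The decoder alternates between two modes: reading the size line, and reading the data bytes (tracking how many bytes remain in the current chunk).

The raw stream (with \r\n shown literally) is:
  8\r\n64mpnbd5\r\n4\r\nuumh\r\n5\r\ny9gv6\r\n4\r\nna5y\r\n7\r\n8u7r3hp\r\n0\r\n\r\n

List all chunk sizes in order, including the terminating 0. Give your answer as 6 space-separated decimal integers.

Answer: 8 4 5 4 7 0

Derivation:
Chunk 1: stream[0..1]='8' size=0x8=8, data at stream[3..11]='64mpnbd5' -> body[0..8], body so far='64mpnbd5'
Chunk 2: stream[13..14]='4' size=0x4=4, data at stream[16..20]='uumh' -> body[8..12], body so far='64mpnbd5uumh'
Chunk 3: stream[22..23]='5' size=0x5=5, data at stream[25..30]='y9gv6' -> body[12..17], body so far='64mpnbd5uumhy9gv6'
Chunk 4: stream[32..33]='4' size=0x4=4, data at stream[35..39]='na5y' -> body[17..21], body so far='64mpnbd5uumhy9gv6na5y'
Chunk 5: stream[41..42]='7' size=0x7=7, data at stream[44..51]='8u7r3hp' -> body[21..28], body so far='64mpnbd5uumhy9gv6na5y8u7r3hp'
Chunk 6: stream[53..54]='0' size=0 (terminator). Final body='64mpnbd5uumhy9gv6na5y8u7r3hp' (28 bytes)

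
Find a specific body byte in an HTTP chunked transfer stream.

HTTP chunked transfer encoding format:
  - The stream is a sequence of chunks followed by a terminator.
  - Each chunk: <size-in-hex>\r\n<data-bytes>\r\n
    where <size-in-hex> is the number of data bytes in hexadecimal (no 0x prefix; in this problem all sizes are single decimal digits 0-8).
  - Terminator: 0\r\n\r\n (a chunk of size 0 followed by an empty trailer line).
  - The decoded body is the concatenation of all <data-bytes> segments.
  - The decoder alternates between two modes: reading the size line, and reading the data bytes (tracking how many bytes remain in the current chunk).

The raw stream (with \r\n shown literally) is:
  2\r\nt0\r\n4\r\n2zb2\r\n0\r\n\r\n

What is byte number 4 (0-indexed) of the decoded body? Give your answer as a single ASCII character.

Chunk 1: stream[0..1]='2' size=0x2=2, data at stream[3..5]='t0' -> body[0..2], body so far='t0'
Chunk 2: stream[7..8]='4' size=0x4=4, data at stream[10..14]='2zb2' -> body[2..6], body so far='t02zb2'
Chunk 3: stream[16..17]='0' size=0 (terminator). Final body='t02zb2' (6 bytes)
Body byte 4 = 'b'

Answer: b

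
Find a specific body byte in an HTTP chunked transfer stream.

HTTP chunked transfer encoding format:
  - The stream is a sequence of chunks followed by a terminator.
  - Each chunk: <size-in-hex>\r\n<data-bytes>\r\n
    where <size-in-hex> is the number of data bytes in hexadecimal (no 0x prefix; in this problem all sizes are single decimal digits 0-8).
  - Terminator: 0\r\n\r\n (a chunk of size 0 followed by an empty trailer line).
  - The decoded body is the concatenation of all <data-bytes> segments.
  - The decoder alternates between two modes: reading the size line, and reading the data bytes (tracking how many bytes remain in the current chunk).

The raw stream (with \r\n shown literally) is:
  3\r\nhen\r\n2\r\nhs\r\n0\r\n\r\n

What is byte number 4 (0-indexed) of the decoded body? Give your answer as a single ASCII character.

Chunk 1: stream[0..1]='3' size=0x3=3, data at stream[3..6]='hen' -> body[0..3], body so far='hen'
Chunk 2: stream[8..9]='2' size=0x2=2, data at stream[11..13]='hs' -> body[3..5], body so far='henhs'
Chunk 3: stream[15..16]='0' size=0 (terminator). Final body='henhs' (5 bytes)
Body byte 4 = 's'

Answer: s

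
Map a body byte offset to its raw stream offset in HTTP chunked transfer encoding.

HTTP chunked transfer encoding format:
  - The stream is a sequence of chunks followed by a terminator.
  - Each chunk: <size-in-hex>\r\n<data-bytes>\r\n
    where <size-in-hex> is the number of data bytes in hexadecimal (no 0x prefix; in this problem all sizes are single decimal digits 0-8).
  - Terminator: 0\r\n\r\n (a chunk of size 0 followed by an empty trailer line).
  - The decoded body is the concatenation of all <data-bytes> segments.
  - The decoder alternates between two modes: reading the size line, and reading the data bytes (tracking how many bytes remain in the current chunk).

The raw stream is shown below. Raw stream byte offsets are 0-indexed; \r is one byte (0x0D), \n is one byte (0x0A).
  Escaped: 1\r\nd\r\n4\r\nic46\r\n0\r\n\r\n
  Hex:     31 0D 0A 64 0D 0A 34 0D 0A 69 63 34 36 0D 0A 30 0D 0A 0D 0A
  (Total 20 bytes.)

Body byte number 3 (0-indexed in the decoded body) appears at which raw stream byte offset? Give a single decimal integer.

Chunk 1: stream[0..1]='1' size=0x1=1, data at stream[3..4]='d' -> body[0..1], body so far='d'
Chunk 2: stream[6..7]='4' size=0x4=4, data at stream[9..13]='ic46' -> body[1..5], body so far='dic46'
Chunk 3: stream[15..16]='0' size=0 (terminator). Final body='dic46' (5 bytes)
Body byte 3 at stream offset 11

Answer: 11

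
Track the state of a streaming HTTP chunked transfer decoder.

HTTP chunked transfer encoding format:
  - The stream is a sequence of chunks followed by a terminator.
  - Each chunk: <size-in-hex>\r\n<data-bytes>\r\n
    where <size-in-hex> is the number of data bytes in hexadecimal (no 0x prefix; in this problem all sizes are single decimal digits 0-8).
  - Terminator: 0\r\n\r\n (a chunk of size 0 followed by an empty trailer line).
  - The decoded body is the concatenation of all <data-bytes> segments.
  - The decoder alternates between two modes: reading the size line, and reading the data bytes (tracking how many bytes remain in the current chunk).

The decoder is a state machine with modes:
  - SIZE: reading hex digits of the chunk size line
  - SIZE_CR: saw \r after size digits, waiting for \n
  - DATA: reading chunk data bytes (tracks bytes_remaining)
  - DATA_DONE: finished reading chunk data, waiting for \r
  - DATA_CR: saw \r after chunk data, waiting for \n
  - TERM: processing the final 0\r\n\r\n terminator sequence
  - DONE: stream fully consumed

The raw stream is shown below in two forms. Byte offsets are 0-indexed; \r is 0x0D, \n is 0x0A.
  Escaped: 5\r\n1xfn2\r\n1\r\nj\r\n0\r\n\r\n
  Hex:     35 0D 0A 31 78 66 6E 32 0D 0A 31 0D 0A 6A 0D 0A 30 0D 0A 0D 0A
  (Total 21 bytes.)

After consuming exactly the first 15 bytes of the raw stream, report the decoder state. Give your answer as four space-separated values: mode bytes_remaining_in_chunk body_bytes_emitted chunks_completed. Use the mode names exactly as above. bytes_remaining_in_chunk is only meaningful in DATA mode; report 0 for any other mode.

Answer: DATA_CR 0 6 1

Derivation:
Byte 0 = '5': mode=SIZE remaining=0 emitted=0 chunks_done=0
Byte 1 = 0x0D: mode=SIZE_CR remaining=0 emitted=0 chunks_done=0
Byte 2 = 0x0A: mode=DATA remaining=5 emitted=0 chunks_done=0
Byte 3 = '1': mode=DATA remaining=4 emitted=1 chunks_done=0
Byte 4 = 'x': mode=DATA remaining=3 emitted=2 chunks_done=0
Byte 5 = 'f': mode=DATA remaining=2 emitted=3 chunks_done=0
Byte 6 = 'n': mode=DATA remaining=1 emitted=4 chunks_done=0
Byte 7 = '2': mode=DATA_DONE remaining=0 emitted=5 chunks_done=0
Byte 8 = 0x0D: mode=DATA_CR remaining=0 emitted=5 chunks_done=0
Byte 9 = 0x0A: mode=SIZE remaining=0 emitted=5 chunks_done=1
Byte 10 = '1': mode=SIZE remaining=0 emitted=5 chunks_done=1
Byte 11 = 0x0D: mode=SIZE_CR remaining=0 emitted=5 chunks_done=1
Byte 12 = 0x0A: mode=DATA remaining=1 emitted=5 chunks_done=1
Byte 13 = 'j': mode=DATA_DONE remaining=0 emitted=6 chunks_done=1
Byte 14 = 0x0D: mode=DATA_CR remaining=0 emitted=6 chunks_done=1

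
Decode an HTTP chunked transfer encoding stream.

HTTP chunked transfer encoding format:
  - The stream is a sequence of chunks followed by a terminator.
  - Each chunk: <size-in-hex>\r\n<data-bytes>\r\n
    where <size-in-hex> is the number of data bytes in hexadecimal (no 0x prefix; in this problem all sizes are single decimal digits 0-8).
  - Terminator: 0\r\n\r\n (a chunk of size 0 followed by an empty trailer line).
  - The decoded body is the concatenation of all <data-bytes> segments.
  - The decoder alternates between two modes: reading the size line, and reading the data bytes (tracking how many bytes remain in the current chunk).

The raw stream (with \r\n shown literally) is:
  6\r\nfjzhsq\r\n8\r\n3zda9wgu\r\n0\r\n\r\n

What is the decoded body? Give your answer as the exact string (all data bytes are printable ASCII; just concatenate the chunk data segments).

Answer: fjzhsq3zda9wgu

Derivation:
Chunk 1: stream[0..1]='6' size=0x6=6, data at stream[3..9]='fjzhsq' -> body[0..6], body so far='fjzhsq'
Chunk 2: stream[11..12]='8' size=0x8=8, data at stream[14..22]='3zda9wgu' -> body[6..14], body so far='fjzhsq3zda9wgu'
Chunk 3: stream[24..25]='0' size=0 (terminator). Final body='fjzhsq3zda9wgu' (14 bytes)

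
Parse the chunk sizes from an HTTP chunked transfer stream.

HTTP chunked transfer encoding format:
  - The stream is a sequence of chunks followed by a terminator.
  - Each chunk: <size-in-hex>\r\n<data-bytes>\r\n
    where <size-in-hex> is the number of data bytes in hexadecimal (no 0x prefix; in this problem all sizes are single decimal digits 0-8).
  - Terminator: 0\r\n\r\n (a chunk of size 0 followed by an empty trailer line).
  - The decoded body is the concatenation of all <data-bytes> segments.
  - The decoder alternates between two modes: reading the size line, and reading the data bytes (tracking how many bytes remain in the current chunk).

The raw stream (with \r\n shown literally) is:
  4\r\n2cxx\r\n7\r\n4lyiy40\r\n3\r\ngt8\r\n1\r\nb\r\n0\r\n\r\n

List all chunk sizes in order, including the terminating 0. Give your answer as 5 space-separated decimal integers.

Chunk 1: stream[0..1]='4' size=0x4=4, data at stream[3..7]='2cxx' -> body[0..4], body so far='2cxx'
Chunk 2: stream[9..10]='7' size=0x7=7, data at stream[12..19]='4lyiy40' -> body[4..11], body so far='2cxx4lyiy40'
Chunk 3: stream[21..22]='3' size=0x3=3, data at stream[24..27]='gt8' -> body[11..14], body so far='2cxx4lyiy40gt8'
Chunk 4: stream[29..30]='1' size=0x1=1, data at stream[32..33]='b' -> body[14..15], body so far='2cxx4lyiy40gt8b'
Chunk 5: stream[35..36]='0' size=0 (terminator). Final body='2cxx4lyiy40gt8b' (15 bytes)

Answer: 4 7 3 1 0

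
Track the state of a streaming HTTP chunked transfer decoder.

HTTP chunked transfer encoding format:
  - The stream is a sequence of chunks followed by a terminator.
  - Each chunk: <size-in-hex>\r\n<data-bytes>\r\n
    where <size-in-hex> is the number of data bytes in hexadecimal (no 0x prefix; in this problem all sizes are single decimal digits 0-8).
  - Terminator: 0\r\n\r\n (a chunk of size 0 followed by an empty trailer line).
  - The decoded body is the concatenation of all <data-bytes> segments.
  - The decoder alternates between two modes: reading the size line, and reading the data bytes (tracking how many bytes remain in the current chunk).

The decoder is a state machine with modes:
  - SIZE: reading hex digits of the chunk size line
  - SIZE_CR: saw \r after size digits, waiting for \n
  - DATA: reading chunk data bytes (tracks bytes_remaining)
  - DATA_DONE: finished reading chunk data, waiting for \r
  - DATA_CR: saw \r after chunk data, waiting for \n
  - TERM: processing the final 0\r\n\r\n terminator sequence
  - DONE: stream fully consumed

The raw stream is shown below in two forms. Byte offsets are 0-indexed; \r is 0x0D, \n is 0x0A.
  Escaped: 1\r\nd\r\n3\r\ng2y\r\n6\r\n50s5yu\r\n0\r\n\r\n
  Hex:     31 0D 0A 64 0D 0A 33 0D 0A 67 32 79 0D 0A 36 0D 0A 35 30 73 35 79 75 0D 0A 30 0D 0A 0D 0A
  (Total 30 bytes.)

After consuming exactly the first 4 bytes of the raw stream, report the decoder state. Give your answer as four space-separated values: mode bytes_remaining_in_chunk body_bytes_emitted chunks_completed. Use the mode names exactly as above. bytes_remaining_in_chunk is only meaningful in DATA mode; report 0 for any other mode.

Answer: DATA_DONE 0 1 0

Derivation:
Byte 0 = '1': mode=SIZE remaining=0 emitted=0 chunks_done=0
Byte 1 = 0x0D: mode=SIZE_CR remaining=0 emitted=0 chunks_done=0
Byte 2 = 0x0A: mode=DATA remaining=1 emitted=0 chunks_done=0
Byte 3 = 'd': mode=DATA_DONE remaining=0 emitted=1 chunks_done=0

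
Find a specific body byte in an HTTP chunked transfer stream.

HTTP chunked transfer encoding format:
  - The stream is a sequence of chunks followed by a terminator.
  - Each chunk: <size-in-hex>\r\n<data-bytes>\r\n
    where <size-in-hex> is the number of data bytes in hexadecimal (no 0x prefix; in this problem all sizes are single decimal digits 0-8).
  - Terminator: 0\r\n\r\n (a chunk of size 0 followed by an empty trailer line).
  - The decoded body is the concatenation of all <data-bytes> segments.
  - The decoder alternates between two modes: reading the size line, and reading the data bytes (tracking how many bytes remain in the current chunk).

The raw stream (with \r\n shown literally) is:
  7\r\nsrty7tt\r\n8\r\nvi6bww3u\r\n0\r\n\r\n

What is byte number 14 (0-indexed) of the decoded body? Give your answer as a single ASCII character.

Chunk 1: stream[0..1]='7' size=0x7=7, data at stream[3..10]='srty7tt' -> body[0..7], body so far='srty7tt'
Chunk 2: stream[12..13]='8' size=0x8=8, data at stream[15..23]='vi6bww3u' -> body[7..15], body so far='srty7ttvi6bww3u'
Chunk 3: stream[25..26]='0' size=0 (terminator). Final body='srty7ttvi6bww3u' (15 bytes)
Body byte 14 = 'u'

Answer: u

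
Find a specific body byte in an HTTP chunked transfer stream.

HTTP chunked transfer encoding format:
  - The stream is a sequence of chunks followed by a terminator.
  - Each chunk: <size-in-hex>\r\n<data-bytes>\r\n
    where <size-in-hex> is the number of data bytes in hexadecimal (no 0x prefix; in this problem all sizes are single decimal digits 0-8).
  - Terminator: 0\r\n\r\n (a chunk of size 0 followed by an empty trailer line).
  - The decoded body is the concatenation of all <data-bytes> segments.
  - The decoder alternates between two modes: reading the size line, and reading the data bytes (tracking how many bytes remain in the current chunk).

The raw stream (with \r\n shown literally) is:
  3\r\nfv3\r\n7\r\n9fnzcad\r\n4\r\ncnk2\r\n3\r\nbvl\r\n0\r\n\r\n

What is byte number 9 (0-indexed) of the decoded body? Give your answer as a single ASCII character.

Answer: d

Derivation:
Chunk 1: stream[0..1]='3' size=0x3=3, data at stream[3..6]='fv3' -> body[0..3], body so far='fv3'
Chunk 2: stream[8..9]='7' size=0x7=7, data at stream[11..18]='9fnzcad' -> body[3..10], body so far='fv39fnzcad'
Chunk 3: stream[20..21]='4' size=0x4=4, data at stream[23..27]='cnk2' -> body[10..14], body so far='fv39fnzcadcnk2'
Chunk 4: stream[29..30]='3' size=0x3=3, data at stream[32..35]='bvl' -> body[14..17], body so far='fv39fnzcadcnk2bvl'
Chunk 5: stream[37..38]='0' size=0 (terminator). Final body='fv39fnzcadcnk2bvl' (17 bytes)
Body byte 9 = 'd'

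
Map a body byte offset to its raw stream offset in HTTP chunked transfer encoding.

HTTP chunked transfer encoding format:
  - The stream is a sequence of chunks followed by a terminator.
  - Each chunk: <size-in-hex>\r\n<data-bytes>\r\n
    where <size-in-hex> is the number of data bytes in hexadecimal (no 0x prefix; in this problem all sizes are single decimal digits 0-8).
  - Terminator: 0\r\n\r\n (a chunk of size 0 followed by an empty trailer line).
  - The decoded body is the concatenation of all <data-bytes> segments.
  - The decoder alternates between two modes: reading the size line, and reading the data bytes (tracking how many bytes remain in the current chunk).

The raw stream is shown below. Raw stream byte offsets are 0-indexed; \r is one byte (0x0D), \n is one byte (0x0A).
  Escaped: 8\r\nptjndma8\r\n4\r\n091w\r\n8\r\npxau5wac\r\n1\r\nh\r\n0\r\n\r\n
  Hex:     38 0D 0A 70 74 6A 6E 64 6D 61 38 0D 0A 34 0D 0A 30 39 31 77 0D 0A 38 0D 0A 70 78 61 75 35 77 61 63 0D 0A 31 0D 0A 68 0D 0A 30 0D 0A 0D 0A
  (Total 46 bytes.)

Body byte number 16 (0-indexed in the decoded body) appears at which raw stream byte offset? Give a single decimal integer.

Answer: 29

Derivation:
Chunk 1: stream[0..1]='8' size=0x8=8, data at stream[3..11]='ptjndma8' -> body[0..8], body so far='ptjndma8'
Chunk 2: stream[13..14]='4' size=0x4=4, data at stream[16..20]='091w' -> body[8..12], body so far='ptjndma8091w'
Chunk 3: stream[22..23]='8' size=0x8=8, data at stream[25..33]='pxau5wac' -> body[12..20], body so far='ptjndma8091wpxau5wac'
Chunk 4: stream[35..36]='1' size=0x1=1, data at stream[38..39]='h' -> body[20..21], body so far='ptjndma8091wpxau5wach'
Chunk 5: stream[41..42]='0' size=0 (terminator). Final body='ptjndma8091wpxau5wach' (21 bytes)
Body byte 16 at stream offset 29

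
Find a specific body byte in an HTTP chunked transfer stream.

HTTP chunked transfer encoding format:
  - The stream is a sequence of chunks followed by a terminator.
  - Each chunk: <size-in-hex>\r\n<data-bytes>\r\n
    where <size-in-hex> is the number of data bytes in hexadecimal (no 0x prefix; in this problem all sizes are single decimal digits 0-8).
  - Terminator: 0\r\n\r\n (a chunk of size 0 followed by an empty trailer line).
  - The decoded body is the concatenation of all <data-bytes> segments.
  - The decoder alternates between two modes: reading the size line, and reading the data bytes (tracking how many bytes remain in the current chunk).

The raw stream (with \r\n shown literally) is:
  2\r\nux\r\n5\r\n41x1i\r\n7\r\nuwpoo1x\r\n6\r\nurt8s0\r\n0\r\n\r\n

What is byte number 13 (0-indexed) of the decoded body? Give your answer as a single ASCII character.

Chunk 1: stream[0..1]='2' size=0x2=2, data at stream[3..5]='ux' -> body[0..2], body so far='ux'
Chunk 2: stream[7..8]='5' size=0x5=5, data at stream[10..15]='41x1i' -> body[2..7], body so far='ux41x1i'
Chunk 3: stream[17..18]='7' size=0x7=7, data at stream[20..27]='uwpoo1x' -> body[7..14], body so far='ux41x1iuwpoo1x'
Chunk 4: stream[29..30]='6' size=0x6=6, data at stream[32..38]='urt8s0' -> body[14..20], body so far='ux41x1iuwpoo1xurt8s0'
Chunk 5: stream[40..41]='0' size=0 (terminator). Final body='ux41x1iuwpoo1xurt8s0' (20 bytes)
Body byte 13 = 'x'

Answer: x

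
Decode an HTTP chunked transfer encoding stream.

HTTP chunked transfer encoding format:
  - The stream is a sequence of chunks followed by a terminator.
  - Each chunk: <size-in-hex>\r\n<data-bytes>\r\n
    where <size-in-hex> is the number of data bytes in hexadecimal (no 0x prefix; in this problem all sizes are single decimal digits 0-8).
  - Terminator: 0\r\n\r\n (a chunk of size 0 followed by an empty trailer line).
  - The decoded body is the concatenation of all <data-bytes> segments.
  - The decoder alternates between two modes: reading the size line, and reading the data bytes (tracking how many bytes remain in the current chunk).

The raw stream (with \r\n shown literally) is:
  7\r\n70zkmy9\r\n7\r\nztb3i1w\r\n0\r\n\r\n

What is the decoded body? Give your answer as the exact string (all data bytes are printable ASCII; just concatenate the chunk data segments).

Chunk 1: stream[0..1]='7' size=0x7=7, data at stream[3..10]='70zkmy9' -> body[0..7], body so far='70zkmy9'
Chunk 2: stream[12..13]='7' size=0x7=7, data at stream[15..22]='ztb3i1w' -> body[7..14], body so far='70zkmy9ztb3i1w'
Chunk 3: stream[24..25]='0' size=0 (terminator). Final body='70zkmy9ztb3i1w' (14 bytes)

Answer: 70zkmy9ztb3i1w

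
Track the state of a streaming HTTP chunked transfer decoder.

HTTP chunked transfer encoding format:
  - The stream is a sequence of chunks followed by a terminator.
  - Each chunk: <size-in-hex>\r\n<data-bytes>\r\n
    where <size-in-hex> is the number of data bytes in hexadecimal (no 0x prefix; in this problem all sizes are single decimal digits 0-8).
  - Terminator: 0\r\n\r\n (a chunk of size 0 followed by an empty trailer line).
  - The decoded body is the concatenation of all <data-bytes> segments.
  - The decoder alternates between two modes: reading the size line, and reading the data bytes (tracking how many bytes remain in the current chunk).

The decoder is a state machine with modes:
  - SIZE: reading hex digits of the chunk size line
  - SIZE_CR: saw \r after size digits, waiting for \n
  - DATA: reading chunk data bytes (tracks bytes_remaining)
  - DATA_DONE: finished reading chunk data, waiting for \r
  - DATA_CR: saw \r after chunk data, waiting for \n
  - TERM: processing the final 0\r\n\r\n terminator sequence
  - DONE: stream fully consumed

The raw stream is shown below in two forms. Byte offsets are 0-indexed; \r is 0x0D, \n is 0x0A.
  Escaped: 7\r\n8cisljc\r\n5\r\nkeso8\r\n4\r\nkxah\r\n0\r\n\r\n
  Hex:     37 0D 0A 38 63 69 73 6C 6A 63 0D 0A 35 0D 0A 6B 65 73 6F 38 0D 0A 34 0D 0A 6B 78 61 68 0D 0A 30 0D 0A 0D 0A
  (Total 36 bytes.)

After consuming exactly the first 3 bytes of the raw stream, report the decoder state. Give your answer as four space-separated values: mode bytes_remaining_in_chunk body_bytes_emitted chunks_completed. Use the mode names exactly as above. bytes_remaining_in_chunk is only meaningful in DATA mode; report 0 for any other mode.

Answer: DATA 7 0 0

Derivation:
Byte 0 = '7': mode=SIZE remaining=0 emitted=0 chunks_done=0
Byte 1 = 0x0D: mode=SIZE_CR remaining=0 emitted=0 chunks_done=0
Byte 2 = 0x0A: mode=DATA remaining=7 emitted=0 chunks_done=0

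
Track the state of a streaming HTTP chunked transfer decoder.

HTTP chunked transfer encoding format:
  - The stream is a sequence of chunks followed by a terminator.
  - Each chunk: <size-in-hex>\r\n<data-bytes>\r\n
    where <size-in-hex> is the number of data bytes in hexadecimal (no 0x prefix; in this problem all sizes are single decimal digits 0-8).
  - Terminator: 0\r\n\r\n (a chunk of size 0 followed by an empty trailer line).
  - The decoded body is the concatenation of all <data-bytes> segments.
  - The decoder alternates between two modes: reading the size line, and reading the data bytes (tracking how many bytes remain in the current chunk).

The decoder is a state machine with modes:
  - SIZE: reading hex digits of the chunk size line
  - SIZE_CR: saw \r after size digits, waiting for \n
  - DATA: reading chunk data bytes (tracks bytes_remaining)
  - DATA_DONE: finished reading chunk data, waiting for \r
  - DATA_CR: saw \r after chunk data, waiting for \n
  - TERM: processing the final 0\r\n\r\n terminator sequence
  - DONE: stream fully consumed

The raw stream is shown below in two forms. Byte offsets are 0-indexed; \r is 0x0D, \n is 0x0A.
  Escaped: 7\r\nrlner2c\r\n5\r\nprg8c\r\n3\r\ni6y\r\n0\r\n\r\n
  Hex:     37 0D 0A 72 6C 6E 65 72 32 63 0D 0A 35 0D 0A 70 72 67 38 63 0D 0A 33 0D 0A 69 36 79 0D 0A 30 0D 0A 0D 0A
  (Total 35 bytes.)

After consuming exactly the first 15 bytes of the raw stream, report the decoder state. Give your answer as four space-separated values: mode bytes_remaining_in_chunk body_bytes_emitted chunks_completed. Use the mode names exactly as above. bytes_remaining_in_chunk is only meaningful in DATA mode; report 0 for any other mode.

Answer: DATA 5 7 1

Derivation:
Byte 0 = '7': mode=SIZE remaining=0 emitted=0 chunks_done=0
Byte 1 = 0x0D: mode=SIZE_CR remaining=0 emitted=0 chunks_done=0
Byte 2 = 0x0A: mode=DATA remaining=7 emitted=0 chunks_done=0
Byte 3 = 'r': mode=DATA remaining=6 emitted=1 chunks_done=0
Byte 4 = 'l': mode=DATA remaining=5 emitted=2 chunks_done=0
Byte 5 = 'n': mode=DATA remaining=4 emitted=3 chunks_done=0
Byte 6 = 'e': mode=DATA remaining=3 emitted=4 chunks_done=0
Byte 7 = 'r': mode=DATA remaining=2 emitted=5 chunks_done=0
Byte 8 = '2': mode=DATA remaining=1 emitted=6 chunks_done=0
Byte 9 = 'c': mode=DATA_DONE remaining=0 emitted=7 chunks_done=0
Byte 10 = 0x0D: mode=DATA_CR remaining=0 emitted=7 chunks_done=0
Byte 11 = 0x0A: mode=SIZE remaining=0 emitted=7 chunks_done=1
Byte 12 = '5': mode=SIZE remaining=0 emitted=7 chunks_done=1
Byte 13 = 0x0D: mode=SIZE_CR remaining=0 emitted=7 chunks_done=1
Byte 14 = 0x0A: mode=DATA remaining=5 emitted=7 chunks_done=1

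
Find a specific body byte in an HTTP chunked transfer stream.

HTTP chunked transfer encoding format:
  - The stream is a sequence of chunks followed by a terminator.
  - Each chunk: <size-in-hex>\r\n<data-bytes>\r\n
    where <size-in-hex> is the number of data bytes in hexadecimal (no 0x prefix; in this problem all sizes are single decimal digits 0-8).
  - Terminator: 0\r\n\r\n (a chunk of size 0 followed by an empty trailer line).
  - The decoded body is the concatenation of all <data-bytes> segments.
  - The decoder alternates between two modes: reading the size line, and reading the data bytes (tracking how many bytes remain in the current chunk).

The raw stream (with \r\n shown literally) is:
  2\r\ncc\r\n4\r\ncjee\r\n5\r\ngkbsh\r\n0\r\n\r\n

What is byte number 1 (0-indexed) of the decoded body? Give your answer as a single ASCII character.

Chunk 1: stream[0..1]='2' size=0x2=2, data at stream[3..5]='cc' -> body[0..2], body so far='cc'
Chunk 2: stream[7..8]='4' size=0x4=4, data at stream[10..14]='cjee' -> body[2..6], body so far='cccjee'
Chunk 3: stream[16..17]='5' size=0x5=5, data at stream[19..24]='gkbsh' -> body[6..11], body so far='cccjeegkbsh'
Chunk 4: stream[26..27]='0' size=0 (terminator). Final body='cccjeegkbsh' (11 bytes)
Body byte 1 = 'c'

Answer: c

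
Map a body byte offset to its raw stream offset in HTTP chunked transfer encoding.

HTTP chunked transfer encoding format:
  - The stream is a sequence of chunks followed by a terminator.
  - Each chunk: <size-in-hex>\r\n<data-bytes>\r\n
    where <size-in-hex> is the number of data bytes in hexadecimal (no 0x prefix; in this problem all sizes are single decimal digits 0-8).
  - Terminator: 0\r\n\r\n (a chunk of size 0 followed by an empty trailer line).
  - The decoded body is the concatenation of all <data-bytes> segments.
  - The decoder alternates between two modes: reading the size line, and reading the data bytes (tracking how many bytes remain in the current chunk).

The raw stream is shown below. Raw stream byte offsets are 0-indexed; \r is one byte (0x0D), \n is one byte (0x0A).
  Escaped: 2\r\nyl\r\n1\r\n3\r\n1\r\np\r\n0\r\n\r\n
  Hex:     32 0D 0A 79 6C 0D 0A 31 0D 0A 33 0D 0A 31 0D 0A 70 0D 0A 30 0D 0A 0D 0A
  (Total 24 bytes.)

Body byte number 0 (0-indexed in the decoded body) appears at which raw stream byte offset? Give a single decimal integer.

Answer: 3

Derivation:
Chunk 1: stream[0..1]='2' size=0x2=2, data at stream[3..5]='yl' -> body[0..2], body so far='yl'
Chunk 2: stream[7..8]='1' size=0x1=1, data at stream[10..11]='3' -> body[2..3], body so far='yl3'
Chunk 3: stream[13..14]='1' size=0x1=1, data at stream[16..17]='p' -> body[3..4], body so far='yl3p'
Chunk 4: stream[19..20]='0' size=0 (terminator). Final body='yl3p' (4 bytes)
Body byte 0 at stream offset 3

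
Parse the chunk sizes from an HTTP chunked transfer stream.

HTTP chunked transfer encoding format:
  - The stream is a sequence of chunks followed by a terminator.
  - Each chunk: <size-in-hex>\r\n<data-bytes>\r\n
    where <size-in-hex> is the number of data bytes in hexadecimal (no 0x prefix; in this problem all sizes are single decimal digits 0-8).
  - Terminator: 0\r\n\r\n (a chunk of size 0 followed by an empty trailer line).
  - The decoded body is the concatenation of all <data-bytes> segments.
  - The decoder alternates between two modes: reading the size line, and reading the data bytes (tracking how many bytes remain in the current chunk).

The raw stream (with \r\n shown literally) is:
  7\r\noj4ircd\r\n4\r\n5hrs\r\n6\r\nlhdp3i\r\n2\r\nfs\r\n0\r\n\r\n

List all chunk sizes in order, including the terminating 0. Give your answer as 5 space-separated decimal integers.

Answer: 7 4 6 2 0

Derivation:
Chunk 1: stream[0..1]='7' size=0x7=7, data at stream[3..10]='oj4ircd' -> body[0..7], body so far='oj4ircd'
Chunk 2: stream[12..13]='4' size=0x4=4, data at stream[15..19]='5hrs' -> body[7..11], body so far='oj4ircd5hrs'
Chunk 3: stream[21..22]='6' size=0x6=6, data at stream[24..30]='lhdp3i' -> body[11..17], body so far='oj4ircd5hrslhdp3i'
Chunk 4: stream[32..33]='2' size=0x2=2, data at stream[35..37]='fs' -> body[17..19], body so far='oj4ircd5hrslhdp3ifs'
Chunk 5: stream[39..40]='0' size=0 (terminator). Final body='oj4ircd5hrslhdp3ifs' (19 bytes)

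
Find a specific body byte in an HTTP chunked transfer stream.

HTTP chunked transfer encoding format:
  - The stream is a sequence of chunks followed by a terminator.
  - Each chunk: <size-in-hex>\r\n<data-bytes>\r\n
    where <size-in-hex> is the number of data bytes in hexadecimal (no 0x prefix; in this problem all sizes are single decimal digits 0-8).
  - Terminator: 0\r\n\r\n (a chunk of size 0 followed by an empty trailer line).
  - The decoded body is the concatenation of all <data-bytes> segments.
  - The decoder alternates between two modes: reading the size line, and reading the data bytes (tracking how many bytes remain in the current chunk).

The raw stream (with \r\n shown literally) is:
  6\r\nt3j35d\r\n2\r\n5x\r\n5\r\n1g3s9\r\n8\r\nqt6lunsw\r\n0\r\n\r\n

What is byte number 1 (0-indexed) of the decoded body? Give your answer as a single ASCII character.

Answer: 3

Derivation:
Chunk 1: stream[0..1]='6' size=0x6=6, data at stream[3..9]='t3j35d' -> body[0..6], body so far='t3j35d'
Chunk 2: stream[11..12]='2' size=0x2=2, data at stream[14..16]='5x' -> body[6..8], body so far='t3j35d5x'
Chunk 3: stream[18..19]='5' size=0x5=5, data at stream[21..26]='1g3s9' -> body[8..13], body so far='t3j35d5x1g3s9'
Chunk 4: stream[28..29]='8' size=0x8=8, data at stream[31..39]='qt6lunsw' -> body[13..21], body so far='t3j35d5x1g3s9qt6lunsw'
Chunk 5: stream[41..42]='0' size=0 (terminator). Final body='t3j35d5x1g3s9qt6lunsw' (21 bytes)
Body byte 1 = '3'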